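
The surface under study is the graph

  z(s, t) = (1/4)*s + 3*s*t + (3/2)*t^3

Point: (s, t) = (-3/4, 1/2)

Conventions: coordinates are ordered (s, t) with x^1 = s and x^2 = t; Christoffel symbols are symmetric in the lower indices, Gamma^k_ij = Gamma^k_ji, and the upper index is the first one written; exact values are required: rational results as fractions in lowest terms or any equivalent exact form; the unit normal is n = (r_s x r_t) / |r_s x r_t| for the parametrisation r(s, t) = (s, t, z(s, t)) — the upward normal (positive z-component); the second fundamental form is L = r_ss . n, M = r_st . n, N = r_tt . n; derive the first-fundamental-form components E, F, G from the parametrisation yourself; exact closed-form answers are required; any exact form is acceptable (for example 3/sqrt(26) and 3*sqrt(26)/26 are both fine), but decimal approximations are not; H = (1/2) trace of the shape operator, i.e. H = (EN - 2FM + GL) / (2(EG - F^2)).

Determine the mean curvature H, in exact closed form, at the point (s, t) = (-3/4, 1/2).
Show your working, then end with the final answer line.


z_s = 7/4, z_t = -9/8, z_ss = 0, z_st = 3, z_tt = 9/2
E = 65/16, F = -63/32, G = 145/64; answer radicand W^2 = 341/64
unnormalised second-form numerators: l = 0, m = 3, n = 9/2; L = l/sqrt(341/64), and similarly M = m/sqrt(W^2), N = n/sqrt(W^2)
H = (E*n - 2*F*m + G*l) / (2*(EG - F^2)*sqrt(W^2)); E*n - 2*F*m + G*l = 963/32, EG - F^2 = 341/64, so H = (963/341)/sqrt(341/64)

Answer: H = 7704*sqrt(341)/116281


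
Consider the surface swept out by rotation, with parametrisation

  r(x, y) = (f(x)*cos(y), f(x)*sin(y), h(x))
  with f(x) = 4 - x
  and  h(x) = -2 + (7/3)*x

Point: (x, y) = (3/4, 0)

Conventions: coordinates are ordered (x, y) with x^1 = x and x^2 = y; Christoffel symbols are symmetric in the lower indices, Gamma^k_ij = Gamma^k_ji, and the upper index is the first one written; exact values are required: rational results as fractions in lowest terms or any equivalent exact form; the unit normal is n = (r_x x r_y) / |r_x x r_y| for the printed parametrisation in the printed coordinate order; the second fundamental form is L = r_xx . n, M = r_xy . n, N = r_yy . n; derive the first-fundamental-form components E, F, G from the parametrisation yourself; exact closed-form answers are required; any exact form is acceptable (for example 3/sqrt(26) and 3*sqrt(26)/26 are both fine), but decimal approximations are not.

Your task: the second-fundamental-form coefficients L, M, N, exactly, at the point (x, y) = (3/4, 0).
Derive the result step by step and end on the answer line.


f = 13/4, f' = -1, f'' = 0, h' = 7/3, h'' = 0
E = 58/9, F = 0, G = 169/16; answer radicand W^2 = 58/9
unnormalised second-form numerators: l = 0, m = 0, n = 91/12; L = l/sqrt(58/9), and similarly M = m/sqrt(W^2), N = n/sqrt(W^2)

Answer: L = 0, M = 0, N = 91*sqrt(58)/232


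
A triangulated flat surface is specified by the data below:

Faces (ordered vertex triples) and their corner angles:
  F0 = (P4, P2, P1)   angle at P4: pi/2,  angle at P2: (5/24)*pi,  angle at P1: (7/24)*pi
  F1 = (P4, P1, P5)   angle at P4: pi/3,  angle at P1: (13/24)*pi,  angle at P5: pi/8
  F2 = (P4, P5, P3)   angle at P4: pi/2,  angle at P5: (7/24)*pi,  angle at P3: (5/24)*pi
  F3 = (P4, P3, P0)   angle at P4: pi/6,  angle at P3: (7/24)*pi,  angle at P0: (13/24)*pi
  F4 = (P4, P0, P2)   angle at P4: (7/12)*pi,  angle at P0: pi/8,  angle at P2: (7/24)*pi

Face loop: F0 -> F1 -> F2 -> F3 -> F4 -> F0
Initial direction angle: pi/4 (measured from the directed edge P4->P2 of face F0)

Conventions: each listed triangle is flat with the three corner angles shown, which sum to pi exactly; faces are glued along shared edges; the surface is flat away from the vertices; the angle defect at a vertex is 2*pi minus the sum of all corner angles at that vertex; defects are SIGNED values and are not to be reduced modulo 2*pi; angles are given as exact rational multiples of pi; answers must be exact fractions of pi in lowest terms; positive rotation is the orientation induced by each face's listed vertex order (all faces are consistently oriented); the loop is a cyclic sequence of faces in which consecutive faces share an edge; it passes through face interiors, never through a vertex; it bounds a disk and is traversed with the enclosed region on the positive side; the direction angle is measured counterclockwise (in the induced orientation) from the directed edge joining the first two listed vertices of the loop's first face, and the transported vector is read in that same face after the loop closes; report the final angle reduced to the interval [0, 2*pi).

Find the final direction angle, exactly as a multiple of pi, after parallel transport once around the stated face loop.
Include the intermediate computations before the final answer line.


enclosed vertex P4: corner angles sum to (25/12)*pi, defect = 2*pi - (25/12)*pi = -pi/12
final direction = starting direction + enclosed defect total, reduced mod 2*pi (induced orientation)
final angle = pi/4 - pi/12 = pi/6 (mod 2*pi)

Answer: final direction angle = pi/6


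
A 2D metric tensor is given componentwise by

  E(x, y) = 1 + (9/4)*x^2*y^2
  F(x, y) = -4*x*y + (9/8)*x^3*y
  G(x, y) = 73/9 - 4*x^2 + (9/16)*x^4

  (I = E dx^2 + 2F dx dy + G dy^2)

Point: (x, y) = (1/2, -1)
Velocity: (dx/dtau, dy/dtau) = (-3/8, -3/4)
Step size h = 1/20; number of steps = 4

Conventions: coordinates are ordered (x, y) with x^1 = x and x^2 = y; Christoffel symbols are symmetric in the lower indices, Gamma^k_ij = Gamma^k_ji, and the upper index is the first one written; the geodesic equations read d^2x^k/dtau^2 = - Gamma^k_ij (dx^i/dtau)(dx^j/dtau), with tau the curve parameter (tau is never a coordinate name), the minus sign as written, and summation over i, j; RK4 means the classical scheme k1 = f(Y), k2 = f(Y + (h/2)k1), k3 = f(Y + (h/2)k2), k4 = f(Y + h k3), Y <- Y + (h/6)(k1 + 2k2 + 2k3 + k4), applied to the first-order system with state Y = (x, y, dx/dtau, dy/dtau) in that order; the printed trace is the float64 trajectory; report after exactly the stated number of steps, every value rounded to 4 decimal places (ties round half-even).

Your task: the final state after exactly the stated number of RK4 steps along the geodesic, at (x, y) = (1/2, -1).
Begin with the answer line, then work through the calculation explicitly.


Answer: x = 0.4253, y = -1.1489, dx/dtau = -0.3719, dy/dtau = -0.7397

f(Y) = (dx/dtau, dy/dtau, -Gamma^x_ij Y'^i Y'^j, -Gamma^y_ij Y'^i Y'^j) with the Gammas evaluated at the stage position; h = 0.050000; intermediate values shown to 6 dp
step 0: x = 0.5000, y = -1.0000, dx/dtau = -0.3750, dy/dtau = -0.7500
step 1:
  k1: at (x, y) = (0.500000, -1.000000), (dx/dtau, dy/dtau) = (-0.375000, -0.750000); Gamma_xxx = 0.145938, Gamma_xxy = -0.072969, Gamma_xyy = 0.000000, Gamma_yxx = 0.482405, Gamma_yxy = -0.241203, Gamma_yyy = 0.000000; k1 = (-0.375000, -0.750000, 0.020522, 0.067838)
  k2: at (x, y) = (0.490625, -1.018750), (dx/dtau, dy/dtau) = (-0.374487, -0.748304); Gamma_xxx = 0.147966, Gamma_xxy = -0.071259, Gamma_xyy = 0.000000, Gamma_yxx = 0.490655, Gamma_yxy = -0.236297, Gamma_yyy = 0.000000; k2 = (-0.374487, -0.748304, 0.019187, 0.063625)
  k3: at (x, y) = (0.490638, -1.018708), (dx/dtau, dy/dtau) = (-0.374520, -0.748409); Gamma_xxx = 0.147958, Gamma_xxy = -0.071261, Gamma_xyy = 0.000000, Gamma_yxx = 0.490637, Gamma_yxy = -0.236304, Gamma_yyy = 0.000000; k3 = (-0.374520, -0.748409, 0.019195, 0.063650)
  k4: at (x, y) = (0.481274, -1.037420), (dx/dtau, dy/dtau) = (-0.374040, -0.746817); Gamma_xxx = 0.149881, Gamma_xxy = -0.069532, Gamma_xyy = 0.000000, Gamma_yxx = 0.498909, Gamma_yxy = -0.231451, Gamma_yyy = 0.000000; k4 = (-0.374040, -0.746817, 0.017877, 0.059506)
  Y <- Y + (h/6)(k1 + 2k2 + 2k3 + k4): x = 0.4813, y = -1.0374, dx/dtau = -0.3740, dy/dtau = -0.7468
step 2:
  k1: at (x, y) = (0.481275, -1.037419), (dx/dtau, dy/dtau) = (-0.374040, -0.746818); Gamma_xxx = 0.149881, Gamma_xxy = -0.069532, Gamma_xyy = 0.000000, Gamma_yxx = 0.498908, Gamma_yxy = -0.231451, Gamma_yyy = 0.000000; k1 = (-0.374040, -0.746818, 0.017877, 0.059507)
  k2: at (x, y) = (0.471924, -1.056089), (dx/dtau, dy/dtau) = (-0.373593, -0.745330); Gamma_xxx = 0.151694, Gamma_xxy = -0.067786, Gamma_xyy = 0.000000, Gamma_yxx = 0.507202, Gamma_yxy = -0.226648, Gamma_yyy = 0.000000; k2 = (-0.373593, -0.745330, 0.016578, 0.055429)
  k3: at (x, y) = (0.471935, -1.056052), (dx/dtau, dy/dtau) = (-0.373626, -0.745432); Gamma_xxx = 0.151688, Gamma_xxy = -0.067787, Gamma_xyy = 0.000000, Gamma_yxx = 0.507186, Gamma_yxy = -0.226654, Gamma_yyy = 0.000000; k3 = (-0.373626, -0.745432, 0.016584, 0.055451)
  k4: at (x, y) = (0.462593, -1.074690), (dx/dtau, dy/dtau) = (-0.373211, -0.744045); Gamma_xxx = 0.153391, Gamma_xxy = -0.066026, Gamma_xyy = 0.000000, Gamma_yxx = 0.515509, Gamma_yxy = -0.221897, Gamma_yyy = 0.000000; k4 = (-0.373211, -0.744045, 0.015304, 0.051432)
  Y <- Y + (h/6)(k1 + 2k2 + 2k3 + k4): x = 0.4626, y = -1.0747, dx/dtau = -0.3732, dy/dtau = -0.7440
step 3:
  k1: at (x, y) = (0.462594, -1.074689), (dx/dtau, dy/dtau) = (-0.373211, -0.744045); Gamma_xxx = 0.153390, Gamma_xxy = -0.066026, Gamma_xyy = 0.000000, Gamma_yxx = 0.515508, Gamma_yxy = -0.221898, Gamma_yyy = 0.000000; k1 = (-0.373211, -0.744045, 0.015304, 0.051432)
  k2: at (x, y) = (0.453264, -1.093290), (dx/dtau, dy/dtau) = (-0.372829, -0.742759); Gamma_xxx = 0.154979, Gamma_xxy = -0.064252, Gamma_xyy = 0.000000, Gamma_yxx = 0.523860, Gamma_yxy = -0.217185, Gamma_yyy = 0.000000; k2 = (-0.372829, -0.742759, 0.014043, 0.047470)
  k3: at (x, y) = (0.453273, -1.093258), (dx/dtau, dy/dtau) = (-0.372860, -0.742858); Gamma_xxx = 0.154974, Gamma_xxy = -0.064253, Gamma_xyy = 0.000000, Gamma_yxx = 0.523846, Gamma_yxy = -0.217191, Gamma_yyy = 0.000000; k3 = (-0.372860, -0.742858, 0.014049, 0.047488)
  k4: at (x, y) = (0.443951, -1.111831), (dx/dtau, dy/dtau) = (-0.372509, -0.741671); Gamma_xxx = 0.156446, Gamma_xxy = -0.062469, Gamma_xyy = 0.000000, Gamma_yxx = 0.532233, Gamma_yxy = -0.212519, Gamma_yyy = 0.000000; k4 = (-0.372509, -0.741671, 0.012809, 0.043575)
  Y <- Y + (h/6)(k1 + 2k2 + 2k3 + k4): x = 0.4440, y = -1.1118, dx/dtau = -0.3725, dy/dtau = -0.7417
step 4:
  k1: at (x, y) = (0.443951, -1.111830), (dx/dtau, dy/dtau) = (-0.372509, -0.741671); Gamma_xxx = 0.156446, Gamma_xxy = -0.062469, Gamma_xyy = 0.000000, Gamma_yxx = 0.532233, Gamma_yxy = -0.212519, Gamma_yyy = 0.000000; k1 = (-0.372509, -0.741671, 0.012809, 0.043575)
  k2: at (x, y) = (0.434639, -1.130372), (dx/dtau, dy/dtau) = (-0.372188, -0.740581); Gamma_xxx = 0.157798, Gamma_xxy = -0.060675, Gamma_xyy = 0.000000, Gamma_yxx = 0.540655, Gamma_yxy = -0.207887, Gamma_yyy = 0.000000; k2 = (-0.372188, -0.740581, 0.011589, 0.039708)
  k3: at (x, y) = (0.434647, -1.130344), (dx/dtau, dy/dtau) = (-0.372219, -0.740678); Gamma_xxx = 0.157794, Gamma_xxy = -0.060676, Gamma_xyy = 0.000000, Gamma_yxx = 0.540643, Gamma_yxy = -0.207891, Gamma_yyy = 0.000000; k3 = (-0.372219, -0.740678, 0.011594, 0.039724)
  k4: at (x, y) = (0.425340, -1.148864), (dx/dtau, dy/dtau) = (-0.371929, -0.739684); Gamma_xxx = 0.159025, Gamma_xxy = -0.058875, Gamma_xyy = 0.000000, Gamma_yxx = 0.549107, Gamma_yxy = -0.203294, Gamma_yyy = 0.000000; k4 = (-0.371929, -0.739684, 0.010396, 0.035898)
  Y <- Y + (h/6)(k1 + 2k2 + 2k3 + k4): x = 0.4253, y = -1.1489, dx/dtau = -0.3719, dy/dtau = -0.7397


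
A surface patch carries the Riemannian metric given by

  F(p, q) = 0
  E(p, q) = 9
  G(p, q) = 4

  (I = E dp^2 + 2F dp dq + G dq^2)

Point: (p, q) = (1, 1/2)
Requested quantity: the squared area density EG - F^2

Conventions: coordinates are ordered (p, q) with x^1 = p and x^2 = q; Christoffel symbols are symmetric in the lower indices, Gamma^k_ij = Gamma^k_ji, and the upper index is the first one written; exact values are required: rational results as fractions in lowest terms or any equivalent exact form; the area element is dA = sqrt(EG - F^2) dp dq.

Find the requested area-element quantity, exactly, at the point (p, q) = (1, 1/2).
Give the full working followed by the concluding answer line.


E = 9, F = 0, G = 4; EG - F^2 = 36

Answer: EG - F^2 = 36


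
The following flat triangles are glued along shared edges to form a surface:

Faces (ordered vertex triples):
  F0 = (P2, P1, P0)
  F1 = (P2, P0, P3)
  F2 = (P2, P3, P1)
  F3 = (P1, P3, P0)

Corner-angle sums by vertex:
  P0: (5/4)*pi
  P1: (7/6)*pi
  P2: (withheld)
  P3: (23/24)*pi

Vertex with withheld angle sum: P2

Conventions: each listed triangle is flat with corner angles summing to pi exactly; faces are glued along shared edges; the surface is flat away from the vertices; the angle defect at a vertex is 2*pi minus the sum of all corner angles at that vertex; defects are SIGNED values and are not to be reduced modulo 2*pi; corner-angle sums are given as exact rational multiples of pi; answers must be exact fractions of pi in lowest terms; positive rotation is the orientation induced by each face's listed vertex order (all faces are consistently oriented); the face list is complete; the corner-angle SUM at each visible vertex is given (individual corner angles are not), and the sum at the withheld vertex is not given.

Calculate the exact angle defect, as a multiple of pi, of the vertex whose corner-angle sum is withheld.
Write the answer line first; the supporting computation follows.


Answer: defect(P2) = (11/8)*pi

V = 4, E = 6, F = 4; chi = V - E + F = 2
Gauss-Bonnet: total defect = 2*pi*chi = 4*pi; visible defects sum to (21/8)*pi


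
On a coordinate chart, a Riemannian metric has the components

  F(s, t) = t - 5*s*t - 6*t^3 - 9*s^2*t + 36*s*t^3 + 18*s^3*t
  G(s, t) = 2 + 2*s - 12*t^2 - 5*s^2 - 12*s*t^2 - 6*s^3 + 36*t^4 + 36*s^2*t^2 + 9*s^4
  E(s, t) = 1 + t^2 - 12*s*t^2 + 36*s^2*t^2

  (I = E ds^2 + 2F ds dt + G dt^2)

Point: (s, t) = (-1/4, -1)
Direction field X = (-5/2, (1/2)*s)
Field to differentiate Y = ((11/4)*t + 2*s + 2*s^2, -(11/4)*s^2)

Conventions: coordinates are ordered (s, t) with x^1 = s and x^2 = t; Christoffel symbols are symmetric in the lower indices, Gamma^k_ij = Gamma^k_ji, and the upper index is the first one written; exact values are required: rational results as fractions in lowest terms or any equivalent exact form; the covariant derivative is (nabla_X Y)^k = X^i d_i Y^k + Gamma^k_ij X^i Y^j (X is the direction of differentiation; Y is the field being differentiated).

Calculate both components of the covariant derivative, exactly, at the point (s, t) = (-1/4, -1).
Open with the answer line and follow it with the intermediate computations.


Answer: (nabla_X Y)^s = -372991/60320, (nabla_X Y)^t = -3478/325

E = 29/4, F = 435/32, G = 7825/256 at the point
E_s = -30, E_t = -25/2, F_s = -311/8, F_t = -1395/32, G_s = -435/16, G_t = -261/2
EG - F^2 = 9425/256;  g^inv = (256/9425) * [[7825/256, -435/32], [-435/32, 29/4]]
first-kind symbols [ij,l] = (1/2)(d_i g_jl + d_j g_il - d_l g_ij): [ss,s] = E_s/2 = -15, [ss,t] = F_s - E_t/2 = -261/8, [st,s] = E_t/2 = -25/4, [st,t] = G_s/2 = -435/32, [tt,s] = F_t - G_s/2 = -30, [tt,t] = G_t/2 = -261/4
Gamma^s_ij = (G*[ij,s] - F*[ij,t])/(EG - F^2), Gamma^t_ij = (E*[ij,t] - F*[ij,s])/(EG - F^2)
Gamma_sss = -768/1885, Gamma_sst = -64/377, Gamma_stt = -1536/1885, Gamma_tss = -288/325, Gamma_tst = -24/65, Gamma_ttt = -576/325
X = (-5/2, -1/8), Y = (-25/8, -11/64) at the point


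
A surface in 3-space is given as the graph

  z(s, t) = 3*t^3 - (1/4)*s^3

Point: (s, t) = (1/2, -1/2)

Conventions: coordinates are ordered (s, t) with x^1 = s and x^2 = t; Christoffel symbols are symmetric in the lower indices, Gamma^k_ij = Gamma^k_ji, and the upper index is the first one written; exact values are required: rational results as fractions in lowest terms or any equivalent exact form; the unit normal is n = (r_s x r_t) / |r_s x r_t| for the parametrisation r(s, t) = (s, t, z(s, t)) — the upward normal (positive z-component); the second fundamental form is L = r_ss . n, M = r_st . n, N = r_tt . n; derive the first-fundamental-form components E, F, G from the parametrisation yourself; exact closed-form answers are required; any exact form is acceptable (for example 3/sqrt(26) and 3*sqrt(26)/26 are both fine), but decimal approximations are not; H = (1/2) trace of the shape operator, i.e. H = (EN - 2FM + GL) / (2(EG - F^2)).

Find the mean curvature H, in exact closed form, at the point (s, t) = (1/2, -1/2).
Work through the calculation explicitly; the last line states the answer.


z_s = -3/16, z_t = 9/4, z_ss = -3/4, z_st = 0, z_tt = -9
E = 265/256, F = -27/64, G = 97/16; answer radicand W^2 = 1561/256
unnormalised second-form numerators: l = -3/4, m = 0, n = -9; L = l/sqrt(1561/256), and similarly M = m/sqrt(W^2), N = n/sqrt(W^2)
H = (E*n - 2*F*m + G*l) / (2*(EG - F^2)*sqrt(W^2)); E*n - 2*F*m + G*l = -3549/256, EG - F^2 = 1561/256, so H = (-507/446)/sqrt(1561/256)

Answer: H = -4056*sqrt(1561)/348103


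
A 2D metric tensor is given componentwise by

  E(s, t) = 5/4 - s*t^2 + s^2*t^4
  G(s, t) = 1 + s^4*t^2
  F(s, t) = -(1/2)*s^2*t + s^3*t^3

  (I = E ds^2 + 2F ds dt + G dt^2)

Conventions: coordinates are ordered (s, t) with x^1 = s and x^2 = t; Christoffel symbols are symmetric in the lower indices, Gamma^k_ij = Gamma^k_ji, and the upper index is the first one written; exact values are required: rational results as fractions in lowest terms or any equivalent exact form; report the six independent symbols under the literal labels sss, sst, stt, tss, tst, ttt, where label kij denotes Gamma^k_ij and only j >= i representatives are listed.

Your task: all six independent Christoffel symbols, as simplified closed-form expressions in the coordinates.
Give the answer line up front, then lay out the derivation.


Answer: Gamma_sss = (4*s*t^4 - 2*t^2)/(4*s^4*t^2 + 4*s^2*t^4 - 4*s*t^2 + 5), Gamma_sst = (8*s^2*t^3 - 4*s*t)/(4*s^4*t^2 + 4*s^2*t^4 - 4*s*t^2 + 5), Gamma_stt = (4*s^3*t^2 - 2*s^2)/(4*s^4*t^2 + 4*s^2*t^4 - 4*s*t^2 + 5), Gamma_tss = 4*s^2*t^3/(4*s^4*t^2 + 4*s^2*t^4 - 4*s*t^2 + 5), Gamma_tst = 8*s^3*t^2/(4*s^4*t^2 + 4*s^2*t^4 - 4*s*t^2 + 5), Gamma_ttt = 4*s^4*t/(4*s^4*t^2 + 4*s^2*t^4 - 4*s*t^2 + 5)

E = 5/4 - s*t^2 + s^2*t^4; F = -(1/2)*s^2*t + s^3*t^3; G = 1 + s^4*t^2
Gamma^k_ij = (1/2) g^{kl} (d_i g_jl + d_j g_il - d_l g_ij), with g^inv = (1/(EG-F^2)) [[G, -F], [-F, E]]
first partials: E_s = -t^2 + 2*s*t^4, E_t = -2*s*t + 4*s^2*t^3, F_s = -s*t + 3*s^2*t^3, F_t = -(1/2)*s^2 + 3*s^3*t^2, G_s = 4*s^3*t^2, G_t = 2*s^4*t
D = EG - F^2 = 5/4 - s*t^2 + s^2*t^4 + s^4*t^2
expanded: Gamma^s_ss = (G E_s - 2F F_s + F E_t)/(2D), Gamma^s_st = (G E_t - F G_s)/(2D), Gamma^s_tt = (2G F_t - G G_s - F G_t)/(2D), Gamma^t_ss = (2E F_s - E E_t - F E_s)/(2D), Gamma^t_st = (E G_s - F E_t)/(2D), Gamma^t_tt = (E G_t - 2F F_t + F G_s)/(2D); substitute and cancel common factors


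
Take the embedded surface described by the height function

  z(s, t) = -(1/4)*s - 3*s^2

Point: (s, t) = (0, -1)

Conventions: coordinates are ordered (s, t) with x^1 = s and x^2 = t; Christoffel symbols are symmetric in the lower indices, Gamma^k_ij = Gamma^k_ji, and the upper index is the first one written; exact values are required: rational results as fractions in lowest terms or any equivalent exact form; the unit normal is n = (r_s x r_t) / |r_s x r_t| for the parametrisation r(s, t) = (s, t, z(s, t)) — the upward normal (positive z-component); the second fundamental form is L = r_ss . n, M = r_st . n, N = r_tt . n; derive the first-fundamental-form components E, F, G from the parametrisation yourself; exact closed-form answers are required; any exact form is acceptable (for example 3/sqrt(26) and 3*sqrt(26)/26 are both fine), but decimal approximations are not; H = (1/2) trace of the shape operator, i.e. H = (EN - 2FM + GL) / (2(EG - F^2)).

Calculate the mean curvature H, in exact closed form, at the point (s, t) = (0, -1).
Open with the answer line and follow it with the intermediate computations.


Answer: H = -192*sqrt(17)/289

z_s = -1/4, z_t = 0, z_ss = -6, z_st = 0, z_tt = 0
E = 17/16, F = 0, G = 1; answer radicand W^2 = 17/16
unnormalised second-form numerators: l = -6, m = 0, n = 0; L = l/sqrt(17/16), and similarly M = m/sqrt(W^2), N = n/sqrt(W^2)
H = (E*n - 2*F*m + G*l) / (2*(EG - F^2)*sqrt(W^2)); E*n - 2*F*m + G*l = -6, EG - F^2 = 17/16, so H = (-48/17)/sqrt(17/16)


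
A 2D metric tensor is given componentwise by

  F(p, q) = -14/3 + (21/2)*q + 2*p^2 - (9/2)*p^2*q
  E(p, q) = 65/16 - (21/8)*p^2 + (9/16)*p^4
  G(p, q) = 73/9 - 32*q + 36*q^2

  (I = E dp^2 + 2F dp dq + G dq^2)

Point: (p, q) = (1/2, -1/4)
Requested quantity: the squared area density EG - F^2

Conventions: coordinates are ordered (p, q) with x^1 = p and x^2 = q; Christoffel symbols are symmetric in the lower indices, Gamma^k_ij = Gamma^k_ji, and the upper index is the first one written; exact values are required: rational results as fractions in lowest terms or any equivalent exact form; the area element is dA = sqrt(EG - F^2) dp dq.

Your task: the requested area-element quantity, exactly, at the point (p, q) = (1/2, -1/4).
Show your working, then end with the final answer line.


E = 881/256, F = -625/96, G = 661/36; EG - F^2 = 47929/2304

Answer: EG - F^2 = 47929/2304


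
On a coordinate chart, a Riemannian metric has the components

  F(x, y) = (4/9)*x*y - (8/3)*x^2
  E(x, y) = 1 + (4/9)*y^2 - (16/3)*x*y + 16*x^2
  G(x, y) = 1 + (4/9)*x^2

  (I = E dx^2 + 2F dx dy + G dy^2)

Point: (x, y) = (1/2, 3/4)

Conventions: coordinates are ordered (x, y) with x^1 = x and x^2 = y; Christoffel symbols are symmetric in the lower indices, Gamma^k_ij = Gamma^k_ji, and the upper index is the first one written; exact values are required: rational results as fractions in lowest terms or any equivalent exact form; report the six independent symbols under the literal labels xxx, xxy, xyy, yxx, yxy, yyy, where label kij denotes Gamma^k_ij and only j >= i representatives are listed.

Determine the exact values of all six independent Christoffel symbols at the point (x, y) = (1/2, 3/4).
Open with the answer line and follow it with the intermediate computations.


Answer: Gamma_xxx = 216/121, Gamma_xxy = -36/121, Gamma_xyy = 0, Gamma_yxx = -48/121, Gamma_yxy = 8/121, Gamma_yyy = 0

E = 13/4, F = -1/2, G = 10/9 at the point
E_x = 12, E_y = -2, F_x = -7/3, F_y = 2/9, G_x = 4/9, G_y = 0
EG - F^2 = 121/36;  g^inv = (36/121) * [[10/9, 1/2], [1/2, 13/4]]
first-kind symbols [ij,l] = (1/2)(d_i g_jl + d_j g_il - d_l g_ij): [xx,x] = E_x/2 = 6, [xx,y] = F_x - E_y/2 = -4/3, [xy,x] = E_y/2 = -1, [xy,y] = G_x/2 = 2/9, [yy,x] = F_y - G_x/2 = 0, [yy,y] = G_y/2 = 0
Gamma^x_ij = (G*[ij,x] - F*[ij,y])/(EG - F^2), Gamma^y_ij = (E*[ij,y] - F*[ij,x])/(EG - F^2)


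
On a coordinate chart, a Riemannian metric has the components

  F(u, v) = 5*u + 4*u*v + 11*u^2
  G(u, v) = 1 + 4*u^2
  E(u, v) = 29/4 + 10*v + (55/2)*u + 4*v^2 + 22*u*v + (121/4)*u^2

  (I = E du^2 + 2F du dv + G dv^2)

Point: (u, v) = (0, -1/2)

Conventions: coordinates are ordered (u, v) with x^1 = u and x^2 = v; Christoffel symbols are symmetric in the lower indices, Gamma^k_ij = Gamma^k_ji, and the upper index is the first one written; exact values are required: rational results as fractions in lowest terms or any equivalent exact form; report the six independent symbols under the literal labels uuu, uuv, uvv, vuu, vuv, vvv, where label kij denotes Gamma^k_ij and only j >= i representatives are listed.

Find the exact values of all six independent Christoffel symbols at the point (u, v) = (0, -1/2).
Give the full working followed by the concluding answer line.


E = 13/4, F = 0, G = 1 at the point
E_u = 33/2, E_v = 6, F_u = 3, F_v = 0, G_u = 0, G_v = 0
EG - F^2 = 13/4;  g^inv = (4/13) * [[1, 0], [0, 13/4]]
first-kind symbols [ij,l] = (1/2)(d_i g_jl + d_j g_il - d_l g_ij): [uu,u] = E_u/2 = 33/4, [uu,v] = F_u - E_v/2 = 0, [uv,u] = E_v/2 = 3, [uv,v] = G_u/2 = 0, [vv,u] = F_v - G_u/2 = 0, [vv,v] = G_v/2 = 0
Gamma^u_ij = (G*[ij,u] - F*[ij,v])/(EG - F^2), Gamma^v_ij = (E*[ij,v] - F*[ij,u])/(EG - F^2)

Answer: Gamma_uuu = 33/13, Gamma_uuv = 12/13, Gamma_uvv = 0, Gamma_vuu = 0, Gamma_vuv = 0, Gamma_vvv = 0


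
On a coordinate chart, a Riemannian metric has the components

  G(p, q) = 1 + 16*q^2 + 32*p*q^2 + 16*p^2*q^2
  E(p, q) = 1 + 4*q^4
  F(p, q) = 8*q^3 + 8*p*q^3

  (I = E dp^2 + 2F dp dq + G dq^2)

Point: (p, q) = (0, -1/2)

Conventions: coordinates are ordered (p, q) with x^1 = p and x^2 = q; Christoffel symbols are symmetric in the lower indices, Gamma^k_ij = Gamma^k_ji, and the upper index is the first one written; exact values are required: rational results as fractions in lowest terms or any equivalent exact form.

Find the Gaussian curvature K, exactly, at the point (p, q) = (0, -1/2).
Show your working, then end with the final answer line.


E = 5/4, F = -1, G = 5, EG - F^2 = 21/4 at the point
E_p = 0, E_q = -2, F_p = -1, F_q = 6, G_p = 8, G_q = -16
E_qq = 12, F_pq = 6, G_pp = 8
Compute both Brioschi determinants and normalise by (EG - F^2)^2.
M1 = [[-E_qq/2 + F_pq - G_pp/2, E_p/2, F_p - E_q/2], [F_q - G_p/2, E, F], [G_q/2, F, G]] = [[-4, 0, 0], [2, 5/4, -1], [-8, -1, 5]]; det M1 = -21
M2 = [[0, E_q/2, G_p/2], [E_q/2, E, F], [G_p/2, F, G]] = [[0, -1, 4], [-1, 5/4, -1], [4, -1, 5]]; det M2 = -17
det M1 - det M2 = -4; K = -4 / (21/4)^2 = -64/441

Answer: K = -64/441


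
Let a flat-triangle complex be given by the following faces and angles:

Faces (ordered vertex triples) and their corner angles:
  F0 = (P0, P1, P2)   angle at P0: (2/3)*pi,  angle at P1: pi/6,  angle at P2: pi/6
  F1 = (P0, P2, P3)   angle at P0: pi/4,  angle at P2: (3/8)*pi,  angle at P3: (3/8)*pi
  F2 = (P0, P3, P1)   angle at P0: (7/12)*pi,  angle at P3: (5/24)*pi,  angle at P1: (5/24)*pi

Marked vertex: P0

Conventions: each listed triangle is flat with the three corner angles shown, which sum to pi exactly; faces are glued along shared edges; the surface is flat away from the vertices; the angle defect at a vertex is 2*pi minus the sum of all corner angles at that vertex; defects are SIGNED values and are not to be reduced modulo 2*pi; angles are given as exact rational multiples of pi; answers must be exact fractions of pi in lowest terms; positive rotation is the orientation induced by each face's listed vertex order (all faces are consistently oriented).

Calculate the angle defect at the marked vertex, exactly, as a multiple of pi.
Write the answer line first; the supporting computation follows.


Answer: defect(P0) = pi/2

Sum of corner angles at P0: (3/2)*pi
defect = 2*pi - (3/2)*pi


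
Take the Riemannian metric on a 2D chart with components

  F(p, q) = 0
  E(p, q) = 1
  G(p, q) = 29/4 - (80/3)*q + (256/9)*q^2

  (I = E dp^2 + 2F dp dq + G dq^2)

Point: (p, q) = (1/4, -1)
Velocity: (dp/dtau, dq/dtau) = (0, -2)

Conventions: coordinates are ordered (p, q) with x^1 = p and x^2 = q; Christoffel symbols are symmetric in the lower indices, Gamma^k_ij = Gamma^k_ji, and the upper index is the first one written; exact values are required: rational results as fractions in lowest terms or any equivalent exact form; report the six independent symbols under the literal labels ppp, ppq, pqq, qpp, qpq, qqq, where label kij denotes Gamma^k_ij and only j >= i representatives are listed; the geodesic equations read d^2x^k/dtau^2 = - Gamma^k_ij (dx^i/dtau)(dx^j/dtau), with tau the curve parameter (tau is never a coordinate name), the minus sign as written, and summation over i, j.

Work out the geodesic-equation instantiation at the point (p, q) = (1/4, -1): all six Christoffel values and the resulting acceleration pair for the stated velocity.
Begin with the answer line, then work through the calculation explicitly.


Answer: Gamma_ppp = 0, Gamma_ppq = 0, Gamma_pqq = 0, Gamma_qpp = 0, Gamma_qpq = 0, Gamma_qqq = -1504/2245; accelerations (d^2p/dtau^2, d^2q/dtau^2) = (0, 6016/2245)

E = 1, F = 0, G = 2245/36 at the point
E_p = 0, E_q = 0, F_p = 0, F_q = 0, G_p = 0, G_q = -752/9
EG - F^2 = 2245/36;  g^inv = (36/2245) * [[2245/36, 0], [0, 1]]
first-kind symbols [ij,l] = (1/2)(d_i g_jl + d_j g_il - d_l g_ij): [pp,p] = E_p/2 = 0, [pp,q] = F_p - E_q/2 = 0, [pq,p] = E_q/2 = 0, [pq,q] = G_p/2 = 0, [qq,p] = F_q - G_p/2 = 0, [qq,q] = G_q/2 = -376/9
Gamma^p_ij = (G*[ij,p] - F*[ij,q])/(EG - F^2), Gamma^q_ij = (E*[ij,q] - F*[ij,p])/(EG - F^2)
Gamma_ppp = 0, Gamma_ppq = 0, Gamma_pqq = 0, Gamma_qpp = 0, Gamma_qpq = 0, Gamma_qqq = -1504/2245
d^2p/dtau^2 = -(Gamma_ppp*(0)^2 + 2*Gamma_ppq*(0)*(-2) + Gamma_pqq*(-2)^2) = 0
d^2q/dtau^2 = -(Gamma_qpp*(0)^2 + 2*Gamma_qpq*(0)*(-2) + Gamma_qqq*(-2)^2) = 6016/2245


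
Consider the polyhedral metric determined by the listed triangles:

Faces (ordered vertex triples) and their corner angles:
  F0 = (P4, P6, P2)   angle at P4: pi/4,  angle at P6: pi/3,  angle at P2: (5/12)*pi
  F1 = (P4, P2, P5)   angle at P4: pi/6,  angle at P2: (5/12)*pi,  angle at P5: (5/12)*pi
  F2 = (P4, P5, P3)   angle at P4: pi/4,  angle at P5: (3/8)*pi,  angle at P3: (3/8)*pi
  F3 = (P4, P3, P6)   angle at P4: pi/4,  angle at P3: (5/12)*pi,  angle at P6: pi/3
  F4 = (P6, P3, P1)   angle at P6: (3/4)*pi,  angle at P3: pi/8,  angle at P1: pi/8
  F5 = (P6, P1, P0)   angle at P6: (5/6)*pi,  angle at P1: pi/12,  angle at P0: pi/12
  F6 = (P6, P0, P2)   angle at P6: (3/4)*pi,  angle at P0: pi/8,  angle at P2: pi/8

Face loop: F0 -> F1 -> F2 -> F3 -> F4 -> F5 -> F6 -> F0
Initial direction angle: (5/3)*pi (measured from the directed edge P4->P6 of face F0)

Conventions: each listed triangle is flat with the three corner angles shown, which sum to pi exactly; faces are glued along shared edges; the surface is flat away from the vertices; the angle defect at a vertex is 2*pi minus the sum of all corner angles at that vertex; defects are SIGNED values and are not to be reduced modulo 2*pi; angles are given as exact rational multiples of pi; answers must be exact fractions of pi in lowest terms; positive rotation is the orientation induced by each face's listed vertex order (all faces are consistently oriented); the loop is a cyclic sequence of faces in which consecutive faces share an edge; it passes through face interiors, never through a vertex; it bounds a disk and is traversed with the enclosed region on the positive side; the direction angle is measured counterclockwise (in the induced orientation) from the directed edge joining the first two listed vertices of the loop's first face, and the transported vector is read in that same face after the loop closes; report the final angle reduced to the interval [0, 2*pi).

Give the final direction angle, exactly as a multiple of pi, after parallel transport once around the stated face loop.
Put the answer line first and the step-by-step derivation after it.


Answer: final direction angle = (7/4)*pi

enclosed vertex P4: corner angles sum to (11/12)*pi, defect = 2*pi - (11/12)*pi = (13/12)*pi
enclosed vertex P6: corner angles sum to 3*pi, defect = 2*pi - 3*pi = -pi
final direction = starting direction + enclosed defect total, reduced mod 2*pi (induced orientation)
final angle = (5/3)*pi + pi/12 = (7/4)*pi (mod 2*pi)


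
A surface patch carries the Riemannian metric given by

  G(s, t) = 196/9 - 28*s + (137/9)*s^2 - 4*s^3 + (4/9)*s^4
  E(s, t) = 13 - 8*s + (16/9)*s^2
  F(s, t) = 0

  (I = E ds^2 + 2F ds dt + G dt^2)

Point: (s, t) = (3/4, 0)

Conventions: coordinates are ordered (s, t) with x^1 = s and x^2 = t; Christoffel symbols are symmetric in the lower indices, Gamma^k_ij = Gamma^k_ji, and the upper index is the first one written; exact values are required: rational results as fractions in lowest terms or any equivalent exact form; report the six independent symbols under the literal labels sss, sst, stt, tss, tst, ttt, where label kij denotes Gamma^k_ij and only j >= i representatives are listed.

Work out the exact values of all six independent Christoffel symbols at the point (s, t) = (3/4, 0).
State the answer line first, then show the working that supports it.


Answer: Gamma_sss = -1/3, Gamma_sst = 0, Gamma_stt = 67/96, Gamma_tss = 0, Gamma_tst = -48/67, Gamma_ttt = 0

E = 8, F = 0, G = 4489/576 at the point
E_s = -16/3, E_t = 0, F_s = 0, F_t = 0, G_s = -67/6, G_t = 0
EG - F^2 = 4489/72;  g^inv = (72/4489) * [[4489/576, 0], [0, 8]]
first-kind symbols [ij,l] = (1/2)(d_i g_jl + d_j g_il - d_l g_ij): [ss,s] = E_s/2 = -8/3, [ss,t] = F_s - E_t/2 = 0, [st,s] = E_t/2 = 0, [st,t] = G_s/2 = -67/12, [tt,s] = F_t - G_s/2 = 67/12, [tt,t] = G_t/2 = 0
Gamma^s_ij = (G*[ij,s] - F*[ij,t])/(EG - F^2), Gamma^t_ij = (E*[ij,t] - F*[ij,s])/(EG - F^2)


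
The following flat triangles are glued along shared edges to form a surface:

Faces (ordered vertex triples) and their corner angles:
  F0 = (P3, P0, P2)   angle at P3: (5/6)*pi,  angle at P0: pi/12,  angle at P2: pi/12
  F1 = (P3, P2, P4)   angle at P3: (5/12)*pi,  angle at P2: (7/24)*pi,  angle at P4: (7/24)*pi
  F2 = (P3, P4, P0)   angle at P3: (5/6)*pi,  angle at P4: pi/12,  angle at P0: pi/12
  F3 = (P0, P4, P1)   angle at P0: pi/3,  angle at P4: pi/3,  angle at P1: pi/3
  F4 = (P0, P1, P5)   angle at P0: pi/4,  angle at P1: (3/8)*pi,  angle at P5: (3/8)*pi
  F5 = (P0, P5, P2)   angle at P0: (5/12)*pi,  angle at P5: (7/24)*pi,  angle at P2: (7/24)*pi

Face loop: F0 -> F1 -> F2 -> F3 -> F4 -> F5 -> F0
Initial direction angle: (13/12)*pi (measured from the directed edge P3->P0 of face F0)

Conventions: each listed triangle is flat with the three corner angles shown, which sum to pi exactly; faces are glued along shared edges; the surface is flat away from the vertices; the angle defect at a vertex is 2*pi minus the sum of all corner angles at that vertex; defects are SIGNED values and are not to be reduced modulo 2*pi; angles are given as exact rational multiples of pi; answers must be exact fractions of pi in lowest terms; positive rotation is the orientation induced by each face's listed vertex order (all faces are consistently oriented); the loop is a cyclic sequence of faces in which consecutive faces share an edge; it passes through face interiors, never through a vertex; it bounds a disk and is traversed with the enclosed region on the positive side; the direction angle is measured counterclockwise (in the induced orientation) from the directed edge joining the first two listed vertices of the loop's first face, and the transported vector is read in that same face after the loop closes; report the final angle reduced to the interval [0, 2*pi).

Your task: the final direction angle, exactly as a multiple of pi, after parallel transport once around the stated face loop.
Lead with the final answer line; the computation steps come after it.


Answer: final direction angle = (11/6)*pi

enclosed vertex P0: corner angles sum to (7/6)*pi, defect = 2*pi - (7/6)*pi = (5/6)*pi
enclosed vertex P3: corner angles sum to (25/12)*pi, defect = 2*pi - (25/12)*pi = -pi/12
transport around the loop rotates by the sum of enclosed defects; add to the initial angle mod 2*pi
final angle = (13/12)*pi + (3/4)*pi = (11/6)*pi (mod 2*pi)


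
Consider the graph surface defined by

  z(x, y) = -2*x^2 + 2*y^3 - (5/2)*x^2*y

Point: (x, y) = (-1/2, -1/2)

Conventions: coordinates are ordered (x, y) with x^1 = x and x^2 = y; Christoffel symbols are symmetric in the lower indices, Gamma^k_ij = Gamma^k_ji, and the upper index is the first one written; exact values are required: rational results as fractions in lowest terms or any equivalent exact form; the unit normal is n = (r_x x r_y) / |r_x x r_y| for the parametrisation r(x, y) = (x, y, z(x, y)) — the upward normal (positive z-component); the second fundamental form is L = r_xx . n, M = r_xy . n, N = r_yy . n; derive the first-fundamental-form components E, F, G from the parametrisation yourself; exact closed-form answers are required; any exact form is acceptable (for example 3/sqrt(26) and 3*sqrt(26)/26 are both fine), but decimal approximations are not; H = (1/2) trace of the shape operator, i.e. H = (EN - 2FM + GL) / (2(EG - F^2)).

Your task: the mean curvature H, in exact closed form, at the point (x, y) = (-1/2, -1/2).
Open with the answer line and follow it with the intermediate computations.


Answer: H = -3918*sqrt(149)/22201

z_x = 3/4, z_y = 7/8, z_xx = -3/2, z_xy = 5/2, z_yy = -6
E = 25/16, F = 21/32, G = 113/64; answer radicand W^2 = 149/64
unnormalised second-form numerators: l = -3/2, m = 5/2, n = -6; L = l/sqrt(149/64), and similarly M = m/sqrt(W^2), N = n/sqrt(W^2)
H = (E*n - 2*F*m + G*l) / (2*(EG - F^2)*sqrt(W^2)); E*n - 2*F*m + G*l = -1959/128, EG - F^2 = 149/64, so H = (-1959/596)/sqrt(149/64)


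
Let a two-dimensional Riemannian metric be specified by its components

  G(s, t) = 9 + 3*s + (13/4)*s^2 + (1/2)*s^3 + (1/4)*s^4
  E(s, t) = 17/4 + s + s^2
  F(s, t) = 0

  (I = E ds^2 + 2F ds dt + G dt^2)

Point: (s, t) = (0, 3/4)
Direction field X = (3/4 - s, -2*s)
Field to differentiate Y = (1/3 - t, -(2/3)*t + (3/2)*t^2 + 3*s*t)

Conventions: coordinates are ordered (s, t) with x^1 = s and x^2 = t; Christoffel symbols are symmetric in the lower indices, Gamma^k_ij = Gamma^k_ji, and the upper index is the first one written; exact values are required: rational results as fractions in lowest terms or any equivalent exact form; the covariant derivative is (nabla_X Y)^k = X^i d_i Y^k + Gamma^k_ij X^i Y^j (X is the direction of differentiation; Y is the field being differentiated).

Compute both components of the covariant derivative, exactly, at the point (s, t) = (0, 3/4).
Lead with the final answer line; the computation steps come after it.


Answer: (nabla_X Y)^s = -5/136, (nabla_X Y)^t = 443/256

E = 17/4, F = 0, G = 9 at the point
E_s = 1, E_t = 0, F_s = 0, F_t = 0, G_s = 3, G_t = 0
EG - F^2 = 153/4;  g^inv = (4/153) * [[9, 0], [0, 17/4]]
first-kind symbols [ij,l] = (1/2)(d_i g_jl + d_j g_il - d_l g_ij): [ss,s] = E_s/2 = 1/2, [ss,t] = F_s - E_t/2 = 0, [st,s] = E_t/2 = 0, [st,t] = G_s/2 = 3/2, [tt,s] = F_t - G_s/2 = -3/2, [tt,t] = G_t/2 = 0
Gamma^s_ij = (G*[ij,s] - F*[ij,t])/(EG - F^2), Gamma^t_ij = (E*[ij,t] - F*[ij,s])/(EG - F^2)
Gamma_sss = 2/17, Gamma_sst = 0, Gamma_stt = -6/17, Gamma_tss = 0, Gamma_tst = 1/6, Gamma_ttt = 0
X = (3/4, 0), Y = (-5/12, 11/32) at the point


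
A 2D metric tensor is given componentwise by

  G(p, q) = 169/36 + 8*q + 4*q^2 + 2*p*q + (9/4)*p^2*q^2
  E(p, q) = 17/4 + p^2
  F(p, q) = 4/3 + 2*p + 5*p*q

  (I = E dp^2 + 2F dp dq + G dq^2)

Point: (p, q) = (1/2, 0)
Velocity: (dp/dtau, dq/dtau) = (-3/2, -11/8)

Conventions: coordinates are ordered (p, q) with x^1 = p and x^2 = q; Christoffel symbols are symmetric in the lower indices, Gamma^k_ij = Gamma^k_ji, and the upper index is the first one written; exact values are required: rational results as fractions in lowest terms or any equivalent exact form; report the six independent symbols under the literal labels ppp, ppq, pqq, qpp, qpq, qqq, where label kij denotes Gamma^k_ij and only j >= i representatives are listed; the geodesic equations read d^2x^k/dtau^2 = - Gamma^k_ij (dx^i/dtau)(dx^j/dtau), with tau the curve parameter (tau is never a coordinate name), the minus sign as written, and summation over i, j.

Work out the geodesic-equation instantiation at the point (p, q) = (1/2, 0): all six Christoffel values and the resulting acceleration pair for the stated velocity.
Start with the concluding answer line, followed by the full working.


Answer: Gamma_ppp = -167/1129, Gamma_ppq = 0, Gamma_pqq = 89/1129, Gamma_qpp = 564/1129, Gamma_qpq = 0, Gamma_qqq = 1038/1129; accelerations (d^2p/dtau^2, d^2q/dtau^2) = (13279/72256, -103407/36128)

E = 9/2, F = 7/3, G = 169/36 at the point
E_p = 1, E_q = 0, F_p = 2, F_q = 5/2, G_p = 0, G_q = 9
EG - F^2 = 1129/72;  g^inv = (72/1129) * [[169/36, -7/3], [-7/3, 9/2]]
first-kind symbols [ij,l] = (1/2)(d_i g_jl + d_j g_il - d_l g_ij): [pp,p] = E_p/2 = 1/2, [pp,q] = F_p - E_q/2 = 2, [pq,p] = E_q/2 = 0, [pq,q] = G_p/2 = 0, [qq,p] = F_q - G_p/2 = 5/2, [qq,q] = G_q/2 = 9/2
Gamma^p_ij = (G*[ij,p] - F*[ij,q])/(EG - F^2), Gamma^q_ij = (E*[ij,q] - F*[ij,p])/(EG - F^2)
Gamma_ppp = -167/1129, Gamma_ppq = 0, Gamma_pqq = 89/1129, Gamma_qpp = 564/1129, Gamma_qpq = 0, Gamma_qqq = 1038/1129
d^2p/dtau^2 = -(Gamma_ppp*(-3/2)^2 + 2*Gamma_ppq*(-3/2)*(-11/8) + Gamma_pqq*(-11/8)^2) = 13279/72256
d^2q/dtau^2 = -(Gamma_qpp*(-3/2)^2 + 2*Gamma_qpq*(-3/2)*(-11/8) + Gamma_qqq*(-11/8)^2) = -103407/36128


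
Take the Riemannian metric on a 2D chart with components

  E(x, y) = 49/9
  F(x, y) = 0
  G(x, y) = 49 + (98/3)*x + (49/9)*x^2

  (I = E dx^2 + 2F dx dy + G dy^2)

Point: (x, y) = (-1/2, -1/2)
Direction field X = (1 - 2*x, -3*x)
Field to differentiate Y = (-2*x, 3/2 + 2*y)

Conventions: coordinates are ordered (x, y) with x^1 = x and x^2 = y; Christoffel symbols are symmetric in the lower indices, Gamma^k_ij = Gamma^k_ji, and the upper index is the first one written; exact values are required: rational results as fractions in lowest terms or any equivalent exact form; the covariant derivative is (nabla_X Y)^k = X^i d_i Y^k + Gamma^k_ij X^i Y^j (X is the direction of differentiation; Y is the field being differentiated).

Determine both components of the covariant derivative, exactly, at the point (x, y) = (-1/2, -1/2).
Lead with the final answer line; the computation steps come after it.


Answer: (nabla_X Y)^x = -47/8, (nabla_X Y)^y = 4

E = 49/9, F = 0, G = 1225/36 at the point
E_x = 0, E_y = 0, F_x = 0, F_y = 0, G_x = 245/9, G_y = 0
EG - F^2 = 60025/324;  g^inv = (324/60025) * [[1225/36, 0], [0, 49/9]]
first-kind symbols [ij,l] = (1/2)(d_i g_jl + d_j g_il - d_l g_ij): [xx,x] = E_x/2 = 0, [xx,y] = F_x - E_y/2 = 0, [xy,x] = E_y/2 = 0, [xy,y] = G_x/2 = 245/18, [yy,x] = F_y - G_x/2 = -245/18, [yy,y] = G_y/2 = 0
Gamma^x_ij = (G*[ij,x] - F*[ij,y])/(EG - F^2), Gamma^y_ij = (E*[ij,y] - F*[ij,x])/(EG - F^2)
Gamma_xxx = 0, Gamma_xxy = 0, Gamma_xyy = -5/2, Gamma_yxx = 0, Gamma_yxy = 2/5, Gamma_yyy = 0
X = (2, 3/2), Y = (1, 1/2) at the point
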